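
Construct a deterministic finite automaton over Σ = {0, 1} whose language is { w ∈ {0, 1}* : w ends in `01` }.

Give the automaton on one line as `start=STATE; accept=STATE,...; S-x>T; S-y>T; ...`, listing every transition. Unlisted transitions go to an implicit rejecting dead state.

start=S0; accept=S2; S0-0>S1; S0-1>S0; S1-0>S1; S1-1>S2; S2-0>S1; S2-1>S0

Let each state record the length of the longest suffix of the input read so far that is also a prefix of `01`. S1 means the last symbol is `0`; S2 means the last 2 symbols are `01`. Accept only at S2, where the string currently ends in `01`.
        0   1  
>  S0   S1  S0 
   S1   S1  S2 
 * S2   S1  S0 
(> = start, * = accepting)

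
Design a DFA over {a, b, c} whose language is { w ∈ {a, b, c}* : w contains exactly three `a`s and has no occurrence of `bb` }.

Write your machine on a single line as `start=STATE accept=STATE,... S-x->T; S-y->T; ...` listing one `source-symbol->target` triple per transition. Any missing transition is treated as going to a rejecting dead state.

Build one automaton per condition and run them in lockstep. The first has 5 states tracking the count of `a`s, saturating at 4; the second has 3 states tracking partial matches of the forbidden pattern `bb`. A product state is a pair (one from each), accepting exactly when both do. After merging equivalent states the machine shrinks.
With 9 states:
        a   b   c  
>  q0   q1  q2  q0 
   q1   q3  q4  q1 
   q2   q1  q5  q0 
   q3   q6  q7  q3 
   q4   q3  q5  q1 
   q5   q5  q5  q5 
 * q6   q5  q8  q6 
   q7   q6  q5  q3 
 * q8   q5  q5  q6 
(> = start, * = accepting)

start=q0; accept=q6,q8; q0-a->q1; q0-b->q2; q0-c->q0; q1-a->q3; q1-b->q4; q1-c->q1; q2-a->q1; q2-b->q5; q2-c->q0; q3-a->q6; q3-b->q7; q3-c->q3; q4-a->q3; q4-b->q5; q4-c->q1; q5-a->q5; q5-b->q5; q5-c->q5; q6-a->q5; q6-b->q8; q6-c->q6; q7-a->q6; q7-b->q5; q7-c->q3; q8-a->q5; q8-b->q5; q8-c->q6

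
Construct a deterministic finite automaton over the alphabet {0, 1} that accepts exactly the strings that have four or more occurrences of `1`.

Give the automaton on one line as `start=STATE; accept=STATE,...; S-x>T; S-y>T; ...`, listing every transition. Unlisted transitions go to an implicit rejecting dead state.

start=s0; accept=s4,s5; s0-0>s0; s0-1>s1; s1-0>s1; s1-1>s2; s2-0>s2; s2-1>s3; s3-0>s3; s3-1>s4; s4-0>s4; s4-1>s5; s5-0>s5; s5-1>s5

Only the number of `1`s matters, and only up to 5. Make a chain s0 → s1 → s2 → s3 → s4 → s5 advanced by each `1` (with s5 absorbing); every other symbol self-loops. The accepting set is {s4, s5}.
A 6-state machine:
        0   1  
>  s0   s0  s1 
   s1   s1  s2 
   s2   s2  s3 
   s3   s3  s4 
 * s4   s4  s5 
 * s5   s5  s5 
(> = start, * = accepting)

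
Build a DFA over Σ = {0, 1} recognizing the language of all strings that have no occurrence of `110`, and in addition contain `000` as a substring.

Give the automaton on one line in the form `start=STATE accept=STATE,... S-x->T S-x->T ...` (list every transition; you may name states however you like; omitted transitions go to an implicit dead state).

start=A accept=F,H,K A-0->B A-1->C B-0->D B-1->C C-0->B C-1->E D-0->F D-1->C E-0->G E-1->E F-0->F F-1->H G-0->I G-1->J H-0->F H-1->K I-0->L I-1->J J-0->G J-1->J K-0->L K-1->K L-0->L L-1->L

Run two small machines in parallel and take their product. One (4 states) tracks partial matches of the forbidden pattern `110`; the other (4 states) tracks whether and how much of `000` has been seen. Each combined state is a pair, one component from each; accept when both components accept.
A 12-state machine:
       0  1 
>  A   B  C 
   B   D  C 
   C   B  E 
   D   F  C 
   E   G  E 
 * F   F  H 
   G   I  J 
 * H   F  K 
   I   L  J 
   J   G  J 
 * K   L  K 
   L   L  L 
(> = start, * = accepting)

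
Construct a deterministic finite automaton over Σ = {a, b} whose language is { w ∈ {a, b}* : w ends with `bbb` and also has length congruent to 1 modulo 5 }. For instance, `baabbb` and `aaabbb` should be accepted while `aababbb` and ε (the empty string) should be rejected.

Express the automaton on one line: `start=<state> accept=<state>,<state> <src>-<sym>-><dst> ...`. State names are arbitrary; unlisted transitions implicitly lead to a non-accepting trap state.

start=s0 accept=s18 s0-a->s1 s0-b->s2 s1-a->s3 s1-b->s4 s2-a->s3 s2-b->s5 s3-a->s6 s3-b->s7 s4-a->s6 s4-b->s8 s5-a->s6 s5-b->s9 s6-a->s10 s6-b->s11 s7-a->s10 s7-b->s12 s8-a->s10 s8-b->s13 s9-a->s10 s9-b->s13 s10-a->s0 s10-b->s14 s11-a->s0 s11-b->s15 s12-a->s0 s12-b->s16 s13-a->s0 s13-b->s16 s14-a->s1 s14-b->s17 s15-a->s1 s15-b->s18 s16-a->s1 s16-b->s18 s17-a->s3 s17-b->s19 s18-a->s3 s18-b->s19 s19-a->s6 s19-b->s9

Handle the two conditions separately and then intersect. The first has 4 states tracking how much of the suffix `bbb` has currently been matched; the second has 5 states tracking the input length modulo 5. A product state is a pair (one from each), accepting exactly when both do.
With 20 states:
          a    b  
>  s0     s1   s2 
   s1     s3   s4 
   s2     s3   s5 
   s3     s6   s7 
   s4     s6   s8 
   s5     s6   s9 
   s6    s10  s11 
   s7    s10  s12 
   s8    s10  s13 
   s9    s10  s13 
   s10    s0  s14 
   s11    s0  s15 
   s12    s0  s16 
   s13    s0  s16 
   s14    s1  s17 
   s15    s1  s18 
   s16    s1  s18 
   s17    s3  s19 
 * s18    s3  s19 
   s19    s6   s9 
(> = start, * = accepting)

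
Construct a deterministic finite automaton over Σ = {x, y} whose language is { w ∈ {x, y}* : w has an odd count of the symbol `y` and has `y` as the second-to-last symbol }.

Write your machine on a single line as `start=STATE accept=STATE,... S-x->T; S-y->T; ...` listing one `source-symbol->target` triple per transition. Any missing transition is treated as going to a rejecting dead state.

start=q0; accept=q2,q5; q0-x->q0; q0-y->q1; q1-x->q2; q1-y->q3; q2-x->q4; q2-y->q3; q3-x->q0; q3-y->q5; q4-x->q4; q4-y->q3; q5-x->q2; q5-y->q3

Handle the two conditions separately and then intersect. One (2 states) tracks the count of `y`s modulo 2; the other (7 states) tracks the last 2 symbols read. Each combined state is a pair, one component from each; accept when both components accept. Equivalent product states are then merged.
With 6 states:
        x   y  
>  q0   q0  q1 
   q1   q2  q3 
 * q2   q4  q3 
   q3   q0  q5 
   q4   q4  q3 
 * q5   q2  q3 
(> = start, * = accepting)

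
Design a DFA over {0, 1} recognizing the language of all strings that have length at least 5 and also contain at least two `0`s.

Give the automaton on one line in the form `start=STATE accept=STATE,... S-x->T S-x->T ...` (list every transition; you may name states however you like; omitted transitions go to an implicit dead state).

start=s0 accept=s14,s15,s18,s19 s0-0->s1 s0-1->s2 s1-0->s3 s1-1->s4 s2-0->s4 s2-1->s5 s3-0->s6 s3-1->s7 s4-0->s7 s4-1->s8 s5-0->s8 s5-1->s9 s6-0->s10 s6-1->s10 s7-0->s10 s7-1->s11 s8-0->s11 s8-1->s12 s9-0->s12 s9-1->s13 s10-0->s14 s10-1->s14 s11-0->s14 s11-1->s15 s12-0->s15 s12-1->s16 s13-0->s16 s13-1->s17 s14-0->s18 s14-1->s18 s15-0->s18 s15-1->s19 s16-0->s19 s16-1->s20 s17-0->s20 s17-1->s21 s18-0->s18 s18-1->s18 s19-0->s18 s19-1->s19 s20-0->s19 s20-1->s20 s21-0->s20 s21-1->s21

Run two small machines in parallel and take their product. One (7 states) tracks the input length, saturating at 6; the other (4 states) tracks the count of `0`s, saturating at 3. Each combined state is a pair, one component from each; accept when both components accept.
          0    1  
>  s0     s1   s2 
   s1     s3   s4 
   s2     s4   s5 
   s3     s6   s7 
   s4     s7   s8 
   s5     s8   s9 
   s6    s10  s10 
   s7    s10  s11 
   s8    s11  s12 
   s9    s12  s13 
   s10   s14  s14 
   s11   s14  s15 
   s12   s15  s16 
   s13   s16  s17 
 * s14   s18  s18 
 * s15   s18  s19 
   s16   s19  s20 
   s17   s20  s21 
 * s18   s18  s18 
 * s19   s18  s19 
   s20   s19  s20 
   s21   s20  s21 
(> = start, * = accepting)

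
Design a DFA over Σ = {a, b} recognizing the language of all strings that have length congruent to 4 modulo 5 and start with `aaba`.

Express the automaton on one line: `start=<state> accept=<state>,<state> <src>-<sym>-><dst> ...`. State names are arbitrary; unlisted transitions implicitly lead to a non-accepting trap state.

start=q0 accept=q5 q0-a->q1 q0-b->q2 q1-a->q3 q1-b->q2 q2-a->q2 q2-b->q2 q3-a->q2 q3-b->q4 q4-a->q5 q4-b->q2 q5-a->q6 q5-b->q6 q6-a->q7 q6-b->q7 q7-a->q8 q7-b->q8 q8-a->q9 q8-b->q9 q9-a->q5 q9-b->q5

Build one automaton per condition and run them in lockstep. One (5 states) tracks the input length modulo 5; the other (6 states) tracks whether the input so far still matches the prefix `aaba`. Each combined state is a pair, one component from each; accept when both components accept. After merging equivalent states the machine shrinks.
10 states suffice.
        a   b  
>  q0   q1  q2 
   q1   q3  q2 
   q2   q2  q2 
   q3   q2  q4 
   q4   q5  q2 
 * q5   q6  q6 
   q6   q7  q7 
   q7   q8  q8 
   q8   q9  q9 
   q9   q5  q5 
(> = start, * = accepting)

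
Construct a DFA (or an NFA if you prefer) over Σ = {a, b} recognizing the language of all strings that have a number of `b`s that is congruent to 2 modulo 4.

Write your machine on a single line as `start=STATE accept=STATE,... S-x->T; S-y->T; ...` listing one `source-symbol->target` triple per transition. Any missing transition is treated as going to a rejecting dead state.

start=q0; accept=q2; q0-a->q0; q0-b->q1; q1-a->q1; q1-b->q2; q2-a->q2; q2-b->q3; q3-a->q3; q3-b->q0

The only thing that matters is how many `b`s have appeared, reduced mod 4. Use one state per residue: q0 for 0, …, q3 for 3. Reading `b` moves to the next residue; anything else stays put. q2 is accepting.
A 4-state machine:
        a   b  
>  q0   q0  q1 
   q1   q1  q2 
 * q2   q2  q3 
   q3   q3  q0 
(> = start, * = accepting)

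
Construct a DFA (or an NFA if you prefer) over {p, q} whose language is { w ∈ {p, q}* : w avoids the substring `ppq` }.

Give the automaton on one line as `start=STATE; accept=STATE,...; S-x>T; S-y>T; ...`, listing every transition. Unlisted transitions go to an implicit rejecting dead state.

start=A; accept=A,B,C; A-p>B; A-q>A; B-p>C; B-q>A; C-p>C; C-q>D; D-p>D; D-q>D

This is the complement of 'contains `ppq`'. Use the same substring-matching states — A through D holding how much of `ppq` has just been matched — but flip the accepting set: everything except the trap D accepts.
With 4 states:
       p  q 
>* A   B  A 
 * B   C  A 
 * C   C  D 
   D   D  D 
(> = start, * = accepting)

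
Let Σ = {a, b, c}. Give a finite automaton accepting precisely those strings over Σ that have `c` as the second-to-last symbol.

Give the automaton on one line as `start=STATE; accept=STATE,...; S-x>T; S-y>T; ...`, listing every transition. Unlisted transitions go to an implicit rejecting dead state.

A DFA must remember the last 2 symbols (since which symbol is second-to-last isn't known until the input ends). Use one state per possible window of the last ≤2 symbols; accept from those whose window starts with `c`.
With 13 states:
          a    b    c  
>  s0     s1   s2   s3 
   s1     s4   s5   s6 
   s2     s7   s8   s9 
   s3    s10  s11  s12 
   s4     s4   s5   s6 
   s5     s7   s8   s9 
   s6    s10  s11  s12 
   s7     s4   s5   s6 
   s8     s7   s8   s9 
   s9    s10  s11  s12 
 * s10    s4   s5   s6 
 * s11    s7   s8   s9 
 * s12   s10  s11  s12 
(> = start, * = accepting)

start=s0; accept=s10,s11,s12; s0-a>s1; s0-b>s2; s0-c>s3; s1-a>s4; s1-b>s5; s1-c>s6; s2-a>s7; s2-b>s8; s2-c>s9; s3-a>s10; s3-b>s11; s3-c>s12; s4-a>s4; s4-b>s5; s4-c>s6; s5-a>s7; s5-b>s8; s5-c>s9; s6-a>s10; s6-b>s11; s6-c>s12; s7-a>s4; s7-b>s5; s7-c>s6; s8-a>s7; s8-b>s8; s8-c>s9; s9-a>s10; s9-b>s11; s9-c>s12; s10-a>s4; s10-b>s5; s10-c>s6; s11-a>s7; s11-b>s8; s11-c>s9; s12-a>s10; s12-b>s11; s12-c>s12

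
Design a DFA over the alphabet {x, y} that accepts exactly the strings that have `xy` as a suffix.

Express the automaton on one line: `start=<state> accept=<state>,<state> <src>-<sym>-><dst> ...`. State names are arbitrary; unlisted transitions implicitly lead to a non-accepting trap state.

start=q0 accept=q2 q0-x->q1 q0-y->q0 q1-x->q1 q1-y->q2 q2-x->q1 q2-y->q0

Let each state record the length of the longest suffix of the input read so far that is also a prefix of `xy`. q1 means the last symbol is `x`; q2 means the last 2 symbols are `xy`. Accept only at q2, where the string currently ends in `xy`.
        x   y  
>  q0   q1  q0 
   q1   q1  q2 
 * q2   q1  q0 
(> = start, * = accepting)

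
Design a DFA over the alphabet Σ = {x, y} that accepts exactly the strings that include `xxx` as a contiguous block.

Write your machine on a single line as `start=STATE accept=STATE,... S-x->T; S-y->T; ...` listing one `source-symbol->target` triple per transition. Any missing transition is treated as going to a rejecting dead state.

start=S0; accept=S3; S0-x->S1; S0-y->S0; S1-x->S2; S1-y->S0; S2-x->S3; S2-y->S0; S3-x->S3; S3-y->S3

Track how much of `xxx` has been matched so far: state S0 is no progress, S3 is the absorbing accept state reached once `xxx` has occurred. Intermediate states record partial matches; on a mismatch, fall back to the longest reusable overlap.
        x   y  
>  S0   S1  S0 
   S1   S2  S0 
   S2   S3  S0 
 * S3   S3  S3 
(> = start, * = accepting)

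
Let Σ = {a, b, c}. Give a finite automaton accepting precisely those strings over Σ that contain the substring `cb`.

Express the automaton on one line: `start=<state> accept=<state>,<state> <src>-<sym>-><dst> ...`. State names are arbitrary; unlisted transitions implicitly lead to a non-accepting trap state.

start=q0 accept=q2 q0-a->q0 q0-b->q0 q0-c->q1 q1-a->q0 q1-b->q2 q1-c->q1 q2-a->q2 q2-b->q2 q2-c->q2

Track how much of `cb` has been matched so far: state q0 is no progress, q2 is the absorbing accept state reached once `cb` has occurred. Intermediate states record partial matches; on a mismatch, fall back to the longest reusable overlap.
        a   b   c  
>  q0   q0  q0  q1 
   q1   q0  q2  q1 
 * q2   q2  q2  q2 
(> = start, * = accepting)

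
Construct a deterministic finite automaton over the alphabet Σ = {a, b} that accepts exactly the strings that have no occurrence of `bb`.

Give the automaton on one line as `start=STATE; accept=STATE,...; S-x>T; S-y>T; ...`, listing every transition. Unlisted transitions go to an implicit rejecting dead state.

start=q0; accept=q0,q1; q0-a>q0; q0-b>q1; q1-a>q0; q1-b>q2; q2-a>q2; q2-b>q2

Track partial matches of the forbidden pattern `bb`. State q2 is a dead state reached once `bb` has occurred; every other state accepts. q0 means no part of `bb` is currently matched.
        a   b  
>* q0   q0  q1 
 * q1   q0  q2 
   q2   q2  q2 
(> = start, * = accepting)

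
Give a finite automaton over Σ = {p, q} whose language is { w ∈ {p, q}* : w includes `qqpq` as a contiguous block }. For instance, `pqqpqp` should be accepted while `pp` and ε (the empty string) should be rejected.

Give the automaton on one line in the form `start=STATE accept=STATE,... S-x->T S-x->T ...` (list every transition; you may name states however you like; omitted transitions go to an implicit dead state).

States S0..S3 record the length of the longest prefix of `qqpq` that matches the current input suffix. Reaching S4 means `qqpq` has been seen, and we stay there forever. Accept from S4.
A 5-state machine:
        p   q  
>  S0   S0  S1 
   S1   S0  S2 
   S2   S3  S2 
   S3   S0  S4 
 * S4   S4  S4 
(> = start, * = accepting)

start=S0 accept=S4 S0-p->S0 S0-q->S1 S1-p->S0 S1-q->S2 S2-p->S3 S2-q->S2 S3-p->S0 S3-q->S4 S4-p->S4 S4-q->S4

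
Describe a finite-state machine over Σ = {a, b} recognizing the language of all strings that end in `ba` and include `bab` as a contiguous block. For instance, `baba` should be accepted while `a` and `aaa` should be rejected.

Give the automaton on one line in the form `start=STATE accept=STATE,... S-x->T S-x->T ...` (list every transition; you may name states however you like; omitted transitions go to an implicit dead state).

Handle the two conditions separately and then intersect. The first has 3 states tracking how much of the suffix `ba` has currently been matched; the second has 4 states tracking whether and how much of `bab` has been seen. A product state is a pair (one from each), accepting exactly when both do.
A 6-state machine:
        a   b  
>  S0   S0  S1 
   S1   S2  S1 
   S2   S0  S3 
   S3   S4  S3 
 * S4   S5  S3 
   S5   S5  S3 
(> = start, * = accepting)

start=S0 accept=S4 S0-a->S0 S0-b->S1 S1-a->S2 S1-b->S1 S2-a->S0 S2-b->S3 S3-a->S4 S3-b->S3 S4-a->S5 S4-b->S3 S5-a->S5 S5-b->S3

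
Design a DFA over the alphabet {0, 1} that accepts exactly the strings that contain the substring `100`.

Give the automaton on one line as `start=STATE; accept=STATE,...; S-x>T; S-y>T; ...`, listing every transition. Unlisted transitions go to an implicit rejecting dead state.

start=A; accept=D; A-0>A; A-1>B; B-0>C; B-1>B; C-0>D; C-1>B; D-0>D; D-1>D

Track how much of `100` has been matched so far: state A is no progress, D is the absorbing accept state reached once `100` has occurred. Intermediate states record partial matches; on a mismatch, fall back to the longest reusable overlap.
With 4 states:
       0  1 
>  A   A  B 
   B   C  B 
   C   D  B 
 * D   D  D 
(> = start, * = accepting)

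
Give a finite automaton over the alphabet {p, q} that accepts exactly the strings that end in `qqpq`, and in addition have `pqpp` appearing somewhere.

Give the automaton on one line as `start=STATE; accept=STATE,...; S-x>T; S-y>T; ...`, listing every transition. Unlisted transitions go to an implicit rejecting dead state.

Handle the two conditions separately and then intersect. The first has 5 states tracking how much of the suffix `qqpq` has currently been matched; the second has 5 states tracking whether and how much of `pqpp` has been seen. A product state is a pair (one from each), accepting exactly when both do. Minimizing collapses redundant product states.
9 states suffice.
        p   q  
>  s0   s1  s0 
   s1   s1  s2 
   s2   s3  s0 
   s3   s4  s2 
   s4   s4  s5 
   s5   s4  s6 
   s6   s7  s6 
   s7   s4  s8 
 * s8   s4  s6 
(> = start, * = accepting)

start=s0; accept=s8; s0-p>s1; s0-q>s0; s1-p>s1; s1-q>s2; s2-p>s3; s2-q>s0; s3-p>s4; s3-q>s2; s4-p>s4; s4-q>s5; s5-p>s4; s5-q>s6; s6-p>s7; s6-q>s6; s7-p>s4; s7-q>s8; s8-p>s4; s8-q>s6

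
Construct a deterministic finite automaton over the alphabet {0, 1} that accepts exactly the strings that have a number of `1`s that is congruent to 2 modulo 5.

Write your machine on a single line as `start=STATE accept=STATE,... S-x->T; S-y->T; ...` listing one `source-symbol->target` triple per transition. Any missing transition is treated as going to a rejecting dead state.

start=A; accept=C; A-0->A; A-1->B; B-0->B; B-1->C; C-0->C; C-1->D; D-0->D; D-1->E; E-0->E; E-1->A

The only thing that matters is how many `1`s have appeared, reduced mod 5. Use one state per residue: A for 0, …, E for 4. Reading `1` moves to the next residue; anything else stays put. C is accepting.
A 5-state machine:
       0  1 
>  A   A  B 
   B   B  C 
 * C   C  D 
   D   D  E 
   E   E  A 
(> = start, * = accepting)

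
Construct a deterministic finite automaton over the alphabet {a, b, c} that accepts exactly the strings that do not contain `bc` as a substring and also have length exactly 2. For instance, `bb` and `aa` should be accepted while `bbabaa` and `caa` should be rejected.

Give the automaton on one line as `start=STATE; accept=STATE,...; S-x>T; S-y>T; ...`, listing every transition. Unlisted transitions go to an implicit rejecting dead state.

Run two small machines in parallel and take their product. One (3 states) tracks partial matches of the forbidden pattern `bc`; the other (4 states) tracks the input length, saturating at 3. Each combined state is a pair, one component from each; accept when both components accept.
        a   b   c  
>  q0   q1  q2  q1 
   q1   q3  q4  q3 
   q2   q3  q4  q5 
 * q3   q6  q7  q6 
 * q4   q6  q7  q8 
   q5   q8  q8  q8 
   q6   q6  q7  q6 
   q7   q6  q7  q8 
   q8   q8  q8  q8 
(> = start, * = accepting)

start=q0; accept=q3,q4; q0-a>q1; q0-b>q2; q0-c>q1; q1-a>q3; q1-b>q4; q1-c>q3; q2-a>q3; q2-b>q4; q2-c>q5; q3-a>q6; q3-b>q7; q3-c>q6; q4-a>q6; q4-b>q7; q4-c>q8; q5-a>q8; q5-b>q8; q5-c>q8; q6-a>q6; q6-b>q7; q6-c>q6; q7-a>q6; q7-b>q7; q7-c>q8; q8-a>q8; q8-b>q8; q8-c>q8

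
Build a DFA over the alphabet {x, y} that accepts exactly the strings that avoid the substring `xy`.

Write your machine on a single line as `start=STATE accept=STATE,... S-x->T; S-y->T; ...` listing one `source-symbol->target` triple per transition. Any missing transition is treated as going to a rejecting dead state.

start=A; accept=A,B; A-x->B; A-y->A; B-x->B; B-y->C; C-x->C; C-y->C

Track partial matches of the forbidden pattern `xy`. State C is a dead state reached once `xy` has occurred; every other state accepts. A means no part of `xy` is currently matched.
A 3-state machine:
       x  y 
>* A   B  A 
 * B   B  C 
   C   C  C 
(> = start, * = accepting)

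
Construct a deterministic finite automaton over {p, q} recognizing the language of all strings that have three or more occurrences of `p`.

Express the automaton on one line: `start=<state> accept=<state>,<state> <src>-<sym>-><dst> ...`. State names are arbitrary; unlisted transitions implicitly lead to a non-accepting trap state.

Count `p`s, saturating at 4: states A through D mean 0 through 3 `p`s seen; E means more than 3. Each `p` increments (capped at E); other symbols loop. Accept from {D, E}.
5 states suffice.
       p  q 
>  A   B  A 
   B   C  B 
   C   D  C 
 * D   E  D 
 * E   E  E 
(> = start, * = accepting)

start=A accept=D,E A-p->B A-q->A B-p->C B-q->B C-p->D C-q->C D-p->E D-q->D E-p->E E-q->E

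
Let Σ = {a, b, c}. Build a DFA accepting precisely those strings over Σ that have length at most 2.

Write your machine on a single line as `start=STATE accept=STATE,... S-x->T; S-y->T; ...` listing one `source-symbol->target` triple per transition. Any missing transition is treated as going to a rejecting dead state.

We only need to distinguish lengths 0, 1, …, 2, and '>2'. Chain S0 → S1 → S2 → S3 on every symbol, with S3 looping. Accepting states: {S0, S1, S2}.
With 4 states:
        a   b   c  
>* S0   S1  S1  S1 
 * S1   S2  S2  S2 
 * S2   S3  S3  S3 
   S3   S3  S3  S3 
(> = start, * = accepting)

start=S0; accept=S0,S1,S2; S0-a->S1; S0-b->S1; S0-c->S1; S1-a->S2; S1-b->S2; S1-c->S2; S2-a->S3; S2-b->S3; S2-c->S3; S3-a->S3; S3-b->S3; S3-c->S3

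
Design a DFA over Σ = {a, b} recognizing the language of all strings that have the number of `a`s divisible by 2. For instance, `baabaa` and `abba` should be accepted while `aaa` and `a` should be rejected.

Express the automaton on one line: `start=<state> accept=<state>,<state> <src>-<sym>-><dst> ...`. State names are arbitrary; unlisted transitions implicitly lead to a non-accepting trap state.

Keep the running count of `a`s modulo 2: each `a` advances along the cycle q0 → q1 → q0 while other symbols loop. Accept at q0.
        a   b  
>* q0   q1  q0 
   q1   q0  q1 
(> = start, * = accepting)

start=q0 accept=q0 q0-a->q1 q0-b->q0 q1-a->q0 q1-b->q1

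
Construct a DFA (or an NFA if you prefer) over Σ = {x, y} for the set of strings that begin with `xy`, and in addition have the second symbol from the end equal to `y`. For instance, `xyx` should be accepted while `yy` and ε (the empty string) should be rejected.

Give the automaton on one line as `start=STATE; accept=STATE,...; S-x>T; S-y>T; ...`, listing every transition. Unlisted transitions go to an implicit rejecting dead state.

Run two small machines in parallel and take their product. The first has 4 states tracking whether the input so far still matches the prefix `xy`; the second has 7 states tracking the last 2 symbols read. A product state is a pair (one from each), accepting exactly when both do. Equivalent product states are then merged.
A 7-state machine:
        x   y  
>  S0   S1  S2 
   S1   S2  S3 
   S2   S2  S2 
   S3   S4  S5 
 * S4   S6  S3 
 * S5   S4  S5 
   S6   S6  S3 
(> = start, * = accepting)

start=S0; accept=S4,S5; S0-x>S1; S0-y>S2; S1-x>S2; S1-y>S3; S2-x>S2; S2-y>S2; S3-x>S4; S3-y>S5; S4-x>S6; S4-y>S3; S5-x>S4; S5-y>S5; S6-x>S6; S6-y>S3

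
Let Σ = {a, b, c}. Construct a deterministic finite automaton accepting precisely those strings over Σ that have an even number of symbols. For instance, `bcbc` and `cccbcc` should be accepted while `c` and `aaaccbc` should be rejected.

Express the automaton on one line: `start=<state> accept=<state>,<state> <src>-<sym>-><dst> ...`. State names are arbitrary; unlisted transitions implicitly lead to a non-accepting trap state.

start=q0 accept=q0 q0-a->q1 q0-b->q1 q0-c->q1 q1-a->q0 q1-b->q0 q1-c->q0

Count input length modulo 2: every symbol advances one step around the cycle q0 → q1 → q0. Accept at q0.
        a   b   c  
>* q0   q1  q1  q1 
   q1   q0  q0  q0 
(> = start, * = accepting)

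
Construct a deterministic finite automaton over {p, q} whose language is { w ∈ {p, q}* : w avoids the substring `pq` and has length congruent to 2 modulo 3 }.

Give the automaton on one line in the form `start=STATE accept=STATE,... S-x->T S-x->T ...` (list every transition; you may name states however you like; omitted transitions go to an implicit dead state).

Build one automaton per condition and run them in lockstep. One (3 states) tracks partial matches of the forbidden pattern `pq`; the other (3 states) tracks the input length modulo 3. Each combined state is a pair, one component from each; accept when both components accept.
With 9 states:
        p   q  
>  S0   S1  S2 
   S1   S3  S4 
   S2   S3  S5 
 * S3   S6  S7 
   S4   S7  S7 
 * S5   S6  S0 
   S6   S1  S8 
   S7   S8  S8 
   S8   S4  S4 
(> = start, * = accepting)

start=S0 accept=S3,S5 S0-p->S1 S0-q->S2 S1-p->S3 S1-q->S4 S2-p->S3 S2-q->S5 S3-p->S6 S3-q->S7 S4-p->S7 S4-q->S7 S5-p->S6 S5-q->S0 S6-p->S1 S6-q->S8 S7-p->S8 S7-q->S8 S8-p->S4 S8-q->S4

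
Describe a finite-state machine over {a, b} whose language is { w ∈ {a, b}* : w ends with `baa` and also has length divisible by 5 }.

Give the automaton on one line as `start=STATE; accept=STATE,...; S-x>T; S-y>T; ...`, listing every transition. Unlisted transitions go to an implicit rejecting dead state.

start=q0; accept=q7; q0-a>q1; q0-b>q1; q1-a>q2; q1-b>q2; q2-a>q3; q2-b>q4; q3-a>q5; q3-b>q5; q4-a>q6; q4-b>q5; q5-a>q0; q5-b>q0; q6-a>q7; q6-b>q0; q7-a>q1; q7-b>q1

Run two small machines in parallel and take their product. The first has 4 states tracking how much of the suffix `baa` has currently been matched; the second has 5 states tracking the input length modulo 5. A product state is a pair (one from each), accepting exactly when both do. Equivalent product states are then merged.
8 states suffice.
        a   b  
>  q0   q1  q1 
   q1   q2  q2 
   q2   q3  q4 
   q3   q5  q5 
   q4   q6  q5 
   q5   q0  q0 
   q6   q7  q0 
 * q7   q1  q1 
(> = start, * = accepting)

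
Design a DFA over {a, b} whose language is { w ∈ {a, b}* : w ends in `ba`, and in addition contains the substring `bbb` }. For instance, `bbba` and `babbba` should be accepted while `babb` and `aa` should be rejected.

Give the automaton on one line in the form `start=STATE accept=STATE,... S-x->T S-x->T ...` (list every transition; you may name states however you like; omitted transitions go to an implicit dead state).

start=s0 accept=s5 s0-a->s0 s0-b->s1 s1-a->s2 s1-b->s3 s2-a->s0 s2-b->s1 s3-a->s2 s3-b->s4 s4-a->s5 s4-b->s4 s5-a->s6 s5-b->s4 s6-a->s6 s6-b->s4

Run two small machines in parallel and take their product. One (3 states) tracks how much of the suffix `ba` has currently been matched; the other (4 states) tracks whether and how much of `bbb` has been seen. Each combined state is a pair, one component from each; accept when both components accept.
7 states suffice.
        a   b  
>  s0   s0  s1 
   s1   s2  s3 
   s2   s0  s1 
   s3   s2  s4 
   s4   s5  s4 
 * s5   s6  s4 
   s6   s6  s4 
(> = start, * = accepting)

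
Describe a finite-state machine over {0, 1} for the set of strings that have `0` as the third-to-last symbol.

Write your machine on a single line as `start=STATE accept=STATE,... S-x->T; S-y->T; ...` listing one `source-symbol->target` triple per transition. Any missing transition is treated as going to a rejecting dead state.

start=q0; accept=q7,q8,q9,q10; q0-0->q1; q0-1->q2; q1-0->q3; q1-1->q4; q2-0->q5; q2-1->q6; q3-0->q7; q3-1->q8; q4-0->q9; q4-1->q10; q5-0->q11; q5-1->q12; q6-0->q13; q6-1->q14; q7-0->q7; q7-1->q8; q8-0->q9; q8-1->q10; q9-0->q11; q9-1->q12; q10-0->q13; q10-1->q14; q11-0->q7; q11-1->q8; q12-0->q9; q12-1->q10; q13-0->q11; q13-1->q12; q14-0->q13; q14-1->q14

A DFA must remember the last 3 symbols (since which symbol is third-to-last isn't known until the input ends). Use one state per possible window of the last ≤3 symbols; accept from those whose window starts with `0`.
15 states suffice.
          0    1  
>  q0     q1   q2 
   q1     q3   q4 
   q2     q5   q6 
   q3     q7   q8 
   q4     q9  q10 
   q5    q11  q12 
   q6    q13  q14 
 * q7     q7   q8 
 * q8     q9  q10 
 * q9    q11  q12 
 * q10   q13  q14 
   q11    q7   q8 
   q12    q9  q10 
   q13   q11  q12 
   q14   q13  q14 
(> = start, * = accepting)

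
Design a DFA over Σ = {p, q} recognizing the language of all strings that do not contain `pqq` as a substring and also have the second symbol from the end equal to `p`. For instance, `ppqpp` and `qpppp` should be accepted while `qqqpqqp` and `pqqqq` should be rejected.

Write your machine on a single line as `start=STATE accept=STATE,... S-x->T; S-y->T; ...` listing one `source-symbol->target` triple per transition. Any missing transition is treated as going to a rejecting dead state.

Run two small machines in parallel and take their product. The first has 4 states tracking partial matches of the forbidden pattern `pqq`; the second has 7 states tracking the last 2 symbols read. A product state is a pair (one from each), accepting exactly when both do. After merging equivalent states the machine shrinks.
With 5 states:
        p   q  
>  S0   S1  S0 
   S1   S2  S3 
 * S2   S2  S3 
 * S3   S1  S4 
   S4   S4  S4 
(> = start, * = accepting)

start=S0; accept=S2,S3; S0-p->S1; S0-q->S0; S1-p->S2; S1-q->S3; S2-p->S2; S2-q->S3; S3-p->S1; S3-q->S4; S4-p->S4; S4-q->S4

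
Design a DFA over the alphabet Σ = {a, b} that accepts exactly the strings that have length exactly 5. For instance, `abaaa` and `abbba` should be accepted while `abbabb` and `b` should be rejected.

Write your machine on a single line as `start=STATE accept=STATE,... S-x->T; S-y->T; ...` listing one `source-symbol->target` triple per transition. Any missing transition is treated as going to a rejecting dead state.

start=S0; accept=S5; S0-a->S1; S0-b->S1; S1-a->S2; S1-b->S2; S2-a->S3; S2-b->S3; S3-a->S4; S3-b->S4; S4-a->S5; S4-b->S5; S5-a->S6; S5-b->S6; S6-a->S6; S6-b->S6

We only need to distinguish lengths 0, 1, …, 5, and '>5'. Chain S0 → S1 → S2 → S3 → S4 → S5 → S6 on every symbol, with S6 looping. Accepting states: {S5}.
With 7 states:
        a   b  
>  S0   S1  S1 
   S1   S2  S2 
   S2   S3  S3 
   S3   S4  S4 
   S4   S5  S5 
 * S5   S6  S6 
   S6   S6  S6 
(> = start, * = accepting)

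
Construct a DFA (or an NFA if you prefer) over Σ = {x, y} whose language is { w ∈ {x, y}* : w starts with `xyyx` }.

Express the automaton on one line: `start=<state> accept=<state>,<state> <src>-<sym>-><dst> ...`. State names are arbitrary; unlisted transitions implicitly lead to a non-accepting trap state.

start=A accept=E A-x->B A-y->F B-x->F B-y->C C-x->F C-y->D D-x->E D-y->F E-x->E E-y->E F-x->F F-y->F

Walk along `xyyx` while the input agrees: from A take `x` to B, and so on. Any deviation drops to the rejecting sink F. Once E is reached the prefix is confirmed and every continuation is accepted.
A 6-state machine:
       x  y 
>  A   B  F 
   B   F  C 
   C   F  D 
   D   E  F 
 * E   E  E 
   F   F  F 
(> = start, * = accepting)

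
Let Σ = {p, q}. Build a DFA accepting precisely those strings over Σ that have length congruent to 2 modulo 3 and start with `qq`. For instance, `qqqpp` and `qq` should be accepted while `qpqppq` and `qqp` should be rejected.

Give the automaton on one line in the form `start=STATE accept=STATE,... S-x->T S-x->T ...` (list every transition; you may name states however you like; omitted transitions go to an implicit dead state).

start=A accept=D A-p->B A-q->C B-p->B B-q->B C-p->B C-q->D D-p->E D-q->E E-p->F E-q->F F-p->D F-q->D

Build one automaton per condition and run them in lockstep. One (3 states) tracks the input length modulo 3; the other (4 states) tracks whether the input so far still matches the prefix `qq`. Each combined state is a pair, one component from each; accept when both components accept. After merging equivalent states the machine shrinks.
6 states suffice.
       p  q 
>  A   B  C 
   B   B  B 
   C   B  D 
 * D   E  E 
   E   F  F 
   F   D  D 
(> = start, * = accepting)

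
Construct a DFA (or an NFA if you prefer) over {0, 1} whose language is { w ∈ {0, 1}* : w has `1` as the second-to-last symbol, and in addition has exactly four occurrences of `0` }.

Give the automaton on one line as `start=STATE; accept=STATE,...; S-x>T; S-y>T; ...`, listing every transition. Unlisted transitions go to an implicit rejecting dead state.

Build one automaton per condition and run them in lockstep. One (7 states) tracks the last 2 symbols read; the other (6 states) tracks the count of `0`s, saturating at 5. Each combined state is a pair, one component from each; accept when both components accept. After merging equivalent states the machine shrinks.
A 10-state machine:
        0   1  
>  q0   q1  q0 
   q1   q2  q1 
   q2   q3  q2 
   q3   q4  q5 
   q4   q6  q7 
   q5   q8  q5 
   q6   q6  q6 
   q7   q6  q9 
 * q8   q6  q7 
 * q9   q6  q9 
(> = start, * = accepting)

start=q0; accept=q8,q9; q0-0>q1; q0-1>q0; q1-0>q2; q1-1>q1; q2-0>q3; q2-1>q2; q3-0>q4; q3-1>q5; q4-0>q6; q4-1>q7; q5-0>q8; q5-1>q5; q6-0>q6; q6-1>q6; q7-0>q6; q7-1>q9; q8-0>q6; q8-1>q7; q9-0>q6; q9-1>q9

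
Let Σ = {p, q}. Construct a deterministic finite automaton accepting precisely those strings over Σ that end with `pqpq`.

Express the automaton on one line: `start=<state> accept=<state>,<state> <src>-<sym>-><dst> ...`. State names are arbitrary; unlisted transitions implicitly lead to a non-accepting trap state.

start=A accept=E A-p->B A-q->A B-p->B B-q->C C-p->D C-q->A D-p->B D-q->E E-p->D E-q->A

Let each state record the length of the longest suffix of the input read so far that is also a prefix of `pqpq`. B means the last symbol is `p`; C means the last 2 symbols are `pq`; D means the last 3 symbols are `pqp`; E means the last 4 symbols are `pqpq`. Accept only at E, where the string currently ends in `pqpq`.
A 5-state machine:
       p  q 
>  A   B  A 
   B   B  C 
   C   D  A 
   D   B  E 
 * E   D  A 
(> = start, * = accepting)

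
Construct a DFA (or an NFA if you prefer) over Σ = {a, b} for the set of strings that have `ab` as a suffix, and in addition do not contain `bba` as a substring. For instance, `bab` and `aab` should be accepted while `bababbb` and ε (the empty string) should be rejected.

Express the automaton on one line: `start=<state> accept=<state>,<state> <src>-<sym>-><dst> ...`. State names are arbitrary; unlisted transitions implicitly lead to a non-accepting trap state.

Build one automaton per condition and run them in lockstep. One (3 states) tracks how much of the suffix `ab` has currently been matched; the other (4 states) tracks partial matches of the forbidden pattern `bba`. Each combined state is a pair, one component from each; accept when both components accept.
An 8-state machine:
        a   b  
>  s0   s1  s2 
   s1   s1  s3 
   s2   s1  s4 
 * s3   s1  s4 
   s4   s5  s4 
   s5   s5  s6 
   s6   s5  s7 
   s7   s5  s7 
(> = start, * = accepting)

start=s0 accept=s3 s0-a->s1 s0-b->s2 s1-a->s1 s1-b->s3 s2-a->s1 s2-b->s4 s3-a->s1 s3-b->s4 s4-a->s5 s4-b->s4 s5-a->s5 s5-b->s6 s6-a->s5 s6-b->s7 s7-a->s5 s7-b->s7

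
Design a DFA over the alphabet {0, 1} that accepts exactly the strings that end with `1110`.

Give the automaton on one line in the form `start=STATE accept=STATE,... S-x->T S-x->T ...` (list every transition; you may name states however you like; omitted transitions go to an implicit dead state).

start=s0 accept=s4 s0-0->s0 s0-1->s1 s1-0->s0 s1-1->s2 s2-0->s0 s2-1->s3 s3-0->s4 s3-1->s3 s4-0->s0 s4-1->s1

Remember how much of `1110` the current input suffix matches. State s0 means no match yet; s1 means the last symbol is `1`; s2 means the last 2 symbols are `11`; s3 means the last 3 symbols are `111`; s4 means the last 4 symbols are `1110`. Only s4 accepts. On a mismatch, fall back to the longest proper suffix that is still a prefix of `1110`.
With 5 states:
        0   1  
>  s0   s0  s1 
   s1   s0  s2 
   s2   s0  s3 
   s3   s4  s3 
 * s4   s0  s1 
(> = start, * = accepting)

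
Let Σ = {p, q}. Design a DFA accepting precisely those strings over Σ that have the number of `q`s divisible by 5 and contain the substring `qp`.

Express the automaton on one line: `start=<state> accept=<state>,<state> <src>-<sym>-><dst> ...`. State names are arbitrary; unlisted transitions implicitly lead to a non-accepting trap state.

Build one automaton per condition and run them in lockstep. The first has 5 states tracking the count of `q`s modulo 5; the second has 3 states tracking whether and how much of `qp` has been seen. A product state is a pair (one from each), accepting exactly when both do.
          p    q  
>  S0     S0   S1 
   S1     S2   S3 
   S2     S2   S4 
   S3     S4   S5 
   S4     S4   S6 
   S5     S6   S7 
   S6     S6   S8 
   S7     S8   S9 
   S8     S8  S10 
   S9    S10   S1 
 * S10   S10   S2 
(> = start, * = accepting)

start=S0 accept=S10 S0-p->S0 S0-q->S1 S1-p->S2 S1-q->S3 S2-p->S2 S2-q->S4 S3-p->S4 S3-q->S5 S4-p->S4 S4-q->S6 S5-p->S6 S5-q->S7 S6-p->S6 S6-q->S8 S7-p->S8 S7-q->S9 S8-p->S8 S8-q->S10 S9-p->S10 S9-q->S1 S10-p->S10 S10-q->S2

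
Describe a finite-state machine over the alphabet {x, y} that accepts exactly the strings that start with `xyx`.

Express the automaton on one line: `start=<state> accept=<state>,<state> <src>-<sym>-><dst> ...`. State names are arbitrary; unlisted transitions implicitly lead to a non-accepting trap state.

start=s0 accept=s3 s0-x->s1 s0-y->s4 s1-x->s4 s1-y->s2 s2-x->s3 s2-y->s4 s3-x->s3 s3-y->s3 s4-x->s4 s4-y->s4

Check the first 3 symbols one by one: s0 through s2 record how many have matched `xyx` so far; any wrong symbol goes to the dead state s4. After all 3 match we enter the accepting sink s3.
        x   y  
>  s0   s1  s4 
   s1   s4  s2 
   s2   s3  s4 
 * s3   s3  s3 
   s4   s4  s4 
(> = start, * = accepting)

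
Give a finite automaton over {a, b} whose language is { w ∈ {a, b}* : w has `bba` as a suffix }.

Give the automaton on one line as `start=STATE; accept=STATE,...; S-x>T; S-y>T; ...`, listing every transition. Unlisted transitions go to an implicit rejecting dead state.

Let each state record the length of the longest suffix of the input read so far that is also a prefix of `bba`. q1 means the last symbol is `b`; q2 means the last 2 symbols are `bb`; q3 means the last 3 symbols are `bba`. Accept only at q3, where the string currently ends in `bba`.
4 states suffice.
        a   b  
>  q0   q0  q1 
   q1   q0  q2 
   q2   q3  q2 
 * q3   q0  q1 
(> = start, * = accepting)

start=q0; accept=q3; q0-a>q0; q0-b>q1; q1-a>q0; q1-b>q2; q2-a>q3; q2-b>q2; q3-a>q0; q3-b>q1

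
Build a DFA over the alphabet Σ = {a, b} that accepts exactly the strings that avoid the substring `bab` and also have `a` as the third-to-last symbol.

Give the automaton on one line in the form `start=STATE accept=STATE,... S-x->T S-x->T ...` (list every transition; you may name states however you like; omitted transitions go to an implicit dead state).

Build one automaton per condition and run them in lockstep. One (4 states) tracks partial matches of the forbidden pattern `bab`; the other (15 states) tracks the last 3 symbols read. Each combined state is a pair, one component from each; accept when both components accept. Equivalent product states are then merged.
With 11 states:
          a    b  
>  s0     s1   s2 
   s1     s3   s4 
   s2     s5   s2 
   s3     s6   s7 
   s4     s8   s9 
   s5     s3  s10 
 * s6     s6   s7 
 * s7     s8   s9 
 * s8     s3  s10 
 * s9     s5   s2 
   s10   s10  s10 
(> = start, * = accepting)

start=s0 accept=s6,s7,s8,s9 s0-a->s1 s0-b->s2 s1-a->s3 s1-b->s4 s2-a->s5 s2-b->s2 s3-a->s6 s3-b->s7 s4-a->s8 s4-b->s9 s5-a->s3 s5-b->s10 s6-a->s6 s6-b->s7 s7-a->s8 s7-b->s9 s8-a->s3 s8-b->s10 s9-a->s5 s9-b->s2 s10-a->s10 s10-b->s10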